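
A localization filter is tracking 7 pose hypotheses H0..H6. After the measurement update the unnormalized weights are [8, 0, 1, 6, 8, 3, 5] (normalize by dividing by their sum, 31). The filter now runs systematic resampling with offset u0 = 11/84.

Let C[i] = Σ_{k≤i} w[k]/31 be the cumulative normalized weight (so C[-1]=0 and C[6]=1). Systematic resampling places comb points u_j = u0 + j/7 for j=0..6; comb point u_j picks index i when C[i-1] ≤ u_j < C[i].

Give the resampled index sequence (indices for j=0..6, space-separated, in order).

C = [8/31, 8/31, 9/31, 15/31, 23/31, 26/31, 1]
j=0: u_0=11/84 ∈ [0, 8/31) → index 0
j=1: u_1=23/84 ∈ [8/31, 9/31) → index 2
j=2: u_2=5/12 ∈ [9/31, 15/31) → index 3
j=3: u_3=47/84 ∈ [15/31, 23/31) → index 4
j=4: u_4=59/84 ∈ [15/31, 23/31) → index 4
j=5: u_5=71/84 ∈ [26/31, 1) → index 6
j=6: u_6=83/84 ∈ [26/31, 1) → index 6

0 2 3 4 4 6 6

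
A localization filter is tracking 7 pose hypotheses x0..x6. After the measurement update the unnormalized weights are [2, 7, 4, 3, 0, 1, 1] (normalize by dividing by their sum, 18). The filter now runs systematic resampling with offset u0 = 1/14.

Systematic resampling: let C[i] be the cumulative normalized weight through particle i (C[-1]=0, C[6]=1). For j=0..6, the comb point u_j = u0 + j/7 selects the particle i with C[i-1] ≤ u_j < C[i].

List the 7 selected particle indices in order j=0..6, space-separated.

0 1 1 2 2 3 5

C = [1/9, 1/2, 13/18, 8/9, 8/9, 17/18, 1]
j=0: u_0=1/14 ∈ [0, 1/9) → index 0
j=1: u_1=3/14 ∈ [1/9, 1/2) → index 1
j=2: u_2=5/14 ∈ [1/9, 1/2) → index 1
j=3: u_3=1/2 ∈ [1/2, 13/18) → index 2
j=4: u_4=9/14 ∈ [1/2, 13/18) → index 2
j=5: u_5=11/14 ∈ [13/18, 8/9) → index 3
j=6: u_6=13/14 ∈ [8/9, 17/18) → index 5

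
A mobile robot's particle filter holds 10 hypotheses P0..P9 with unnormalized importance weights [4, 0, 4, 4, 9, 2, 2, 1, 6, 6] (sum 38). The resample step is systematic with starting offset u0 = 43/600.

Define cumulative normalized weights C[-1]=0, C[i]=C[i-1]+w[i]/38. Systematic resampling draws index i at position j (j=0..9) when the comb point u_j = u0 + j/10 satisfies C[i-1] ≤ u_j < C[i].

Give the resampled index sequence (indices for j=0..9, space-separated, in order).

C = [2/19, 2/19, 4/19, 6/19, 21/38, 23/38, 25/38, 13/19, 16/19, 1]
j=0: u_0=43/600 ∈ [0, 2/19) → index 0
j=1: u_1=103/600 ∈ [2/19, 4/19) → index 2
j=2: u_2=163/600 ∈ [4/19, 6/19) → index 3
j=3: u_3=223/600 ∈ [6/19, 21/38) → index 4
j=4: u_4=283/600 ∈ [6/19, 21/38) → index 4
j=5: u_5=343/600 ∈ [21/38, 23/38) → index 5
j=6: u_6=403/600 ∈ [25/38, 13/19) → index 7
j=7: u_7=463/600 ∈ [13/19, 16/19) → index 8
j=8: u_8=523/600 ∈ [16/19, 1) → index 9
j=9: u_9=583/600 ∈ [16/19, 1) → index 9

0 2 3 4 4 5 7 8 9 9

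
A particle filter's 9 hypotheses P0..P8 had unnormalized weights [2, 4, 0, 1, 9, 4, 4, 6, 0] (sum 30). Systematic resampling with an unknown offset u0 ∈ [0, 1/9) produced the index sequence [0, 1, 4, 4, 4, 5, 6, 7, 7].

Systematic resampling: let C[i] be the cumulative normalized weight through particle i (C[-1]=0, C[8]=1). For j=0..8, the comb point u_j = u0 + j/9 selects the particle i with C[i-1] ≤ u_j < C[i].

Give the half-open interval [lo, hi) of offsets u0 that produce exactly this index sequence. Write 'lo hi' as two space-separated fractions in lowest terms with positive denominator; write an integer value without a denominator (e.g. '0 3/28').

1/45 1/15

C = [1/15, 1/5, 1/5, 7/30, 8/15, 2/3, 4/5, 1, 1]
j=0 picked index 0: u0 ∈ [0, 1/15)
j=1 picked index 1: u0 ∈ [-2/45, 4/45)
j=2 picked index 4: u0 ∈ [1/90, 14/45)
j=3 picked index 4: u0 ∈ [-1/10, 1/5)
j=4 picked index 4: u0 ∈ [-19/90, 4/45)
j=5 picked index 5: u0 ∈ [-1/45, 1/9)
j=6 picked index 6: u0 ∈ [0, 2/15)
j=7 picked index 7: u0 ∈ [1/45, 2/9)
j=8 picked index 7: u0 ∈ [-4/45, 1/9)
intersection: [1/45, 1/15)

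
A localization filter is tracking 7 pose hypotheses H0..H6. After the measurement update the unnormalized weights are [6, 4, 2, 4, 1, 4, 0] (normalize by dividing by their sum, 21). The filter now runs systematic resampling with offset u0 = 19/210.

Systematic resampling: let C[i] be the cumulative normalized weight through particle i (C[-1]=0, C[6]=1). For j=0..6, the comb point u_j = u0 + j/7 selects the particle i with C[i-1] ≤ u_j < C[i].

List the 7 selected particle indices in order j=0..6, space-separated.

C = [2/7, 10/21, 4/7, 16/21, 17/21, 1, 1]
j=0: u_0=19/210 ∈ [0, 2/7) → index 0
j=1: u_1=7/30 ∈ [0, 2/7) → index 0
j=2: u_2=79/210 ∈ [2/7, 10/21) → index 1
j=3: u_3=109/210 ∈ [10/21, 4/7) → index 2
j=4: u_4=139/210 ∈ [4/7, 16/21) → index 3
j=5: u_5=169/210 ∈ [16/21, 17/21) → index 4
j=6: u_6=199/210 ∈ [17/21, 1) → index 5

0 0 1 2 3 4 5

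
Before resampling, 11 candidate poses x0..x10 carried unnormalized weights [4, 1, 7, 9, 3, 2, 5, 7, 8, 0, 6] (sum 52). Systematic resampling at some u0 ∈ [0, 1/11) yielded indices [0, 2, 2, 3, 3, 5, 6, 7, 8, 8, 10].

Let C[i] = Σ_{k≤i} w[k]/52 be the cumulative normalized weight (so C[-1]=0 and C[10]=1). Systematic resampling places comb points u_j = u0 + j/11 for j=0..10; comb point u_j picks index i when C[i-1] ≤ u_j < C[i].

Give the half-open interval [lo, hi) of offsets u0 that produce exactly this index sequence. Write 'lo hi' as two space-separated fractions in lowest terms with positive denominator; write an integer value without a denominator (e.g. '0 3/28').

1/143 23/572

C = [1/13, 5/52, 3/13, 21/52, 6/13, 1/2, 31/52, 19/26, 23/26, 23/26, 1]
j=0 picked index 0: u0 ∈ [0, 1/13)
j=1 picked index 2: u0 ∈ [3/572, 20/143)
j=2 picked index 2: u0 ∈ [-49/572, 7/143)
j=3 picked index 3: u0 ∈ [-6/143, 75/572)
j=4 picked index 3: u0 ∈ [-19/143, 23/572)
j=5 picked index 5: u0 ∈ [1/143, 1/22)
j=6 picked index 6: u0 ∈ [-1/22, 29/572)
j=7 picked index 7: u0 ∈ [-23/572, 27/286)
j=8 picked index 8: u0 ∈ [1/286, 45/286)
j=9 picked index 8: u0 ∈ [-25/286, 19/286)
j=10 picked index 10: u0 ∈ [-7/286, 1/11)
intersection: [1/143, 23/572)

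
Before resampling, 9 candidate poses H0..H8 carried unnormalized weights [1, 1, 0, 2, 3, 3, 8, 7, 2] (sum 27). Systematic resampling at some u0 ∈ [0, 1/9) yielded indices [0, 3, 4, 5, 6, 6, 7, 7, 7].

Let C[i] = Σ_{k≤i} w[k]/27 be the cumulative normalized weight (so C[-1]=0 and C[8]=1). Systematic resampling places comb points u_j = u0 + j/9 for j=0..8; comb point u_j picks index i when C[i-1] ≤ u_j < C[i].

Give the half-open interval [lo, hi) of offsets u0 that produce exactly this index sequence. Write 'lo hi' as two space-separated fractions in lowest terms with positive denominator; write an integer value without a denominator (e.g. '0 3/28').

C = [1/27, 2/27, 2/27, 4/27, 7/27, 10/27, 2/3, 25/27, 1]
j=0 picked index 0: u0 ∈ [0, 1/27)
j=1 picked index 3: u0 ∈ [-1/27, 1/27)
j=2 picked index 4: u0 ∈ [-2/27, 1/27)
j=3 picked index 5: u0 ∈ [-2/27, 1/27)
j=4 picked index 6: u0 ∈ [-2/27, 2/9)
j=5 picked index 6: u0 ∈ [-5/27, 1/9)
j=6 picked index 7: u0 ∈ [0, 7/27)
j=7 picked index 7: u0 ∈ [-1/9, 4/27)
j=8 picked index 7: u0 ∈ [-2/9, 1/27)
intersection: [0, 1/27)

0 1/27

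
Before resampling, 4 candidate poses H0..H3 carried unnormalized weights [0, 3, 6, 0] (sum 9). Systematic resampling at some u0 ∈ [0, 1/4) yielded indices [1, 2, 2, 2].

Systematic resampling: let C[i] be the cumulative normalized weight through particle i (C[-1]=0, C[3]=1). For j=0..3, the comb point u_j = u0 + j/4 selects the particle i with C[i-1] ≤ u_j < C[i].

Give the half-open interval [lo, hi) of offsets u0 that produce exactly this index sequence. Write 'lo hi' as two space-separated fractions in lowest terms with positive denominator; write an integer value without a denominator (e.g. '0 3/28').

1/12 1/4

C = [0, 1/3, 1, 1]
j=0 picked index 1: u0 ∈ [0, 1/3)
j=1 picked index 2: u0 ∈ [1/12, 3/4)
j=2 picked index 2: u0 ∈ [-1/6, 1/2)
j=3 picked index 2: u0 ∈ [-5/12, 1/4)
intersection: [1/12, 1/4)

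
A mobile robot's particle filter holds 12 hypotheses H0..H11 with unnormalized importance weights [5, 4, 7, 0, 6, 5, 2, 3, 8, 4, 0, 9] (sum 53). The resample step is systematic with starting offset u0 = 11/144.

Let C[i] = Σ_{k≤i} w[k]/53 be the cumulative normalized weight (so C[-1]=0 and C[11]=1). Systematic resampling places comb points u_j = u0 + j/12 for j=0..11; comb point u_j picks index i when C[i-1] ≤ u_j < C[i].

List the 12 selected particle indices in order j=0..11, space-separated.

C = [5/53, 9/53, 16/53, 16/53, 22/53, 27/53, 29/53, 32/53, 40/53, 44/53, 44/53, 1]
j=0: u_0=11/144 ∈ [0, 5/53) → index 0
j=1: u_1=23/144 ∈ [5/53, 9/53) → index 1
j=2: u_2=35/144 ∈ [9/53, 16/53) → index 2
j=3: u_3=47/144 ∈ [16/53, 22/53) → index 4
j=4: u_4=59/144 ∈ [16/53, 22/53) → index 4
j=5: u_5=71/144 ∈ [22/53, 27/53) → index 5
j=6: u_6=83/144 ∈ [29/53, 32/53) → index 7
j=7: u_7=95/144 ∈ [32/53, 40/53) → index 8
j=8: u_8=107/144 ∈ [32/53, 40/53) → index 8
j=9: u_9=119/144 ∈ [40/53, 44/53) → index 9
j=10: u_10=131/144 ∈ [44/53, 1) → index 11
j=11: u_11=143/144 ∈ [44/53, 1) → index 11

0 1 2 4 4 5 7 8 8 9 11 11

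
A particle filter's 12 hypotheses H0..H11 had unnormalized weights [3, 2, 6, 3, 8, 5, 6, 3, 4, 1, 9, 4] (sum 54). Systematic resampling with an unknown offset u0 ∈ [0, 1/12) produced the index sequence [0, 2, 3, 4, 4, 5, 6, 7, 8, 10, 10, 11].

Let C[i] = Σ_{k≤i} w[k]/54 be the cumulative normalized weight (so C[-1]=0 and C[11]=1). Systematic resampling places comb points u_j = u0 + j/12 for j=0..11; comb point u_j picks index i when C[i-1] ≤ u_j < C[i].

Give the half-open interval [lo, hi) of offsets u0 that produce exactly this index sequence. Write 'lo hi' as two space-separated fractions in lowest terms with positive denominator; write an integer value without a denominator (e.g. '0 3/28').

1/27 1/18

C = [1/18, 5/54, 11/54, 7/27, 11/27, 1/2, 11/18, 2/3, 20/27, 41/54, 25/27, 1]
j=0 picked index 0: u0 ∈ [0, 1/18)
j=1 picked index 2: u0 ∈ [1/108, 13/108)
j=2 picked index 3: u0 ∈ [1/27, 5/54)
j=3 picked index 4: u0 ∈ [1/108, 17/108)
j=4 picked index 4: u0 ∈ [-2/27, 2/27)
j=5 picked index 5: u0 ∈ [-1/108, 1/12)
j=6 picked index 6: u0 ∈ [0, 1/9)
j=7 picked index 7: u0 ∈ [1/36, 1/12)
j=8 picked index 8: u0 ∈ [0, 2/27)
j=9 picked index 10: u0 ∈ [1/108, 19/108)
j=10 picked index 10: u0 ∈ [-2/27, 5/54)
j=11 picked index 11: u0 ∈ [1/108, 1/12)
intersection: [1/27, 1/18)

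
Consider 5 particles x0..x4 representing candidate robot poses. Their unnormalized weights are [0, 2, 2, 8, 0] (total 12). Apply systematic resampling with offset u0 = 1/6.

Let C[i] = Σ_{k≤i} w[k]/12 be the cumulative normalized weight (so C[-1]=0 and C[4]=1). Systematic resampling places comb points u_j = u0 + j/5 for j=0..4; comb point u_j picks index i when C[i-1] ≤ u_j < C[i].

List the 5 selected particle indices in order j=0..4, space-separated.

C = [0, 1/6, 1/3, 1, 1]
j=0: u_0=1/6 ∈ [1/6, 1/3) → index 2
j=1: u_1=11/30 ∈ [1/3, 1) → index 3
j=2: u_2=17/30 ∈ [1/3, 1) → index 3
j=3: u_3=23/30 ∈ [1/3, 1) → index 3
j=4: u_4=29/30 ∈ [1/3, 1) → index 3

2 3 3 3 3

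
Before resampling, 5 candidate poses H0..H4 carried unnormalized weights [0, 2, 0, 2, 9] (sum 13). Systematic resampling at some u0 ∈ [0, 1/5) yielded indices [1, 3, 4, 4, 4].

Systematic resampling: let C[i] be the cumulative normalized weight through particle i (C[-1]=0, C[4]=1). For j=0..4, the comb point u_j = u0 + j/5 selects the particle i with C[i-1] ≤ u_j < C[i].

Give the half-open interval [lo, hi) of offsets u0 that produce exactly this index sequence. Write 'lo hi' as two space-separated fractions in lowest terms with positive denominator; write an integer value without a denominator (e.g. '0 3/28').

0 7/65

C = [0, 2/13, 2/13, 4/13, 1]
j=0 picked index 1: u0 ∈ [0, 2/13)
j=1 picked index 3: u0 ∈ [-3/65, 7/65)
j=2 picked index 4: u0 ∈ [-6/65, 3/5)
j=3 picked index 4: u0 ∈ [-19/65, 2/5)
j=4 picked index 4: u0 ∈ [-32/65, 1/5)
intersection: [0, 7/65)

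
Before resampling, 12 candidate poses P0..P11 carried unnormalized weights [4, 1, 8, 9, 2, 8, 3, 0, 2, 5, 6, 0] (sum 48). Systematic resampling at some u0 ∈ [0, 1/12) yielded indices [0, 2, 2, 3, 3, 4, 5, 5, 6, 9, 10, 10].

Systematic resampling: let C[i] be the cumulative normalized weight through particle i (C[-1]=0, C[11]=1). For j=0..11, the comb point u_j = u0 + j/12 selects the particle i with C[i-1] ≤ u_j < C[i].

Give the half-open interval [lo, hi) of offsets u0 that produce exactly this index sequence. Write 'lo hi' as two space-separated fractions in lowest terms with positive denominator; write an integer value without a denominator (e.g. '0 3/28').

C = [1/12, 5/48, 13/48, 11/24, 1/2, 2/3, 35/48, 35/48, 37/48, 7/8, 1, 1]
j=0 picked index 0: u0 ∈ [0, 1/12)
j=1 picked index 2: u0 ∈ [1/48, 3/16)
j=2 picked index 2: u0 ∈ [-1/16, 5/48)
j=3 picked index 3: u0 ∈ [1/48, 5/24)
j=4 picked index 3: u0 ∈ [-1/16, 1/8)
j=5 picked index 4: u0 ∈ [1/24, 1/12)
j=6 picked index 5: u0 ∈ [0, 1/6)
j=7 picked index 5: u0 ∈ [-1/12, 1/12)
j=8 picked index 6: u0 ∈ [0, 1/16)
j=9 picked index 9: u0 ∈ [1/48, 1/8)
j=10 picked index 10: u0 ∈ [1/24, 1/6)
j=11 picked index 10: u0 ∈ [-1/24, 1/12)
intersection: [1/24, 1/16)

1/24 1/16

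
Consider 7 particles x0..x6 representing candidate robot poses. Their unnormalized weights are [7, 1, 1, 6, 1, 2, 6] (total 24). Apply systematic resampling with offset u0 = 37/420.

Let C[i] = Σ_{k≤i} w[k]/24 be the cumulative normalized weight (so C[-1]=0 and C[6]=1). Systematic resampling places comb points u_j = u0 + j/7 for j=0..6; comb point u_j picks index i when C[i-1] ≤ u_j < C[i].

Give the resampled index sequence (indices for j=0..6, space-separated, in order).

0 0 2 3 4 6 6

C = [7/24, 1/3, 3/8, 5/8, 2/3, 3/4, 1]
j=0: u_0=37/420 ∈ [0, 7/24) → index 0
j=1: u_1=97/420 ∈ [0, 7/24) → index 0
j=2: u_2=157/420 ∈ [1/3, 3/8) → index 2
j=3: u_3=31/60 ∈ [3/8, 5/8) → index 3
j=4: u_4=277/420 ∈ [5/8, 2/3) → index 4
j=5: u_5=337/420 ∈ [3/4, 1) → index 6
j=6: u_6=397/420 ∈ [3/4, 1) → index 6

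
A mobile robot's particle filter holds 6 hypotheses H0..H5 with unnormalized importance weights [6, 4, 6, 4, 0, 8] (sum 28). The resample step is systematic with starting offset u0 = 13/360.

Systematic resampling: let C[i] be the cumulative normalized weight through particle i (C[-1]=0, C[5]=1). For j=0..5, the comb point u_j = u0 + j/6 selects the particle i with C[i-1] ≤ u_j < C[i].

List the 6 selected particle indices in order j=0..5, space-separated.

0 0 2 2 3 5

C = [3/14, 5/14, 4/7, 5/7, 5/7, 1]
j=0: u_0=13/360 ∈ [0, 3/14) → index 0
j=1: u_1=73/360 ∈ [0, 3/14) → index 0
j=2: u_2=133/360 ∈ [5/14, 4/7) → index 2
j=3: u_3=193/360 ∈ [5/14, 4/7) → index 2
j=4: u_4=253/360 ∈ [4/7, 5/7) → index 3
j=5: u_5=313/360 ∈ [5/7, 1) → index 5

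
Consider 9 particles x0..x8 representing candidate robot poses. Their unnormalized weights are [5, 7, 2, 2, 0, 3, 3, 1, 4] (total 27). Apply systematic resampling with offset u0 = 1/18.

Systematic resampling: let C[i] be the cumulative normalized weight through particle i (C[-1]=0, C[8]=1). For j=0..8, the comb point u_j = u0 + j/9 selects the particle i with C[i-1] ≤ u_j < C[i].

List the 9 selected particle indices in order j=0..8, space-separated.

C = [5/27, 4/9, 14/27, 16/27, 16/27, 19/27, 22/27, 23/27, 1]
j=0: u_0=1/18 ∈ [0, 5/27) → index 0
j=1: u_1=1/6 ∈ [0, 5/27) → index 0
j=2: u_2=5/18 ∈ [5/27, 4/9) → index 1
j=3: u_3=7/18 ∈ [5/27, 4/9) → index 1
j=4: u_4=1/2 ∈ [4/9, 14/27) → index 2
j=5: u_5=11/18 ∈ [16/27, 19/27) → index 5
j=6: u_6=13/18 ∈ [19/27, 22/27) → index 6
j=7: u_7=5/6 ∈ [22/27, 23/27) → index 7
j=8: u_8=17/18 ∈ [23/27, 1) → index 8

0 0 1 1 2 5 6 7 8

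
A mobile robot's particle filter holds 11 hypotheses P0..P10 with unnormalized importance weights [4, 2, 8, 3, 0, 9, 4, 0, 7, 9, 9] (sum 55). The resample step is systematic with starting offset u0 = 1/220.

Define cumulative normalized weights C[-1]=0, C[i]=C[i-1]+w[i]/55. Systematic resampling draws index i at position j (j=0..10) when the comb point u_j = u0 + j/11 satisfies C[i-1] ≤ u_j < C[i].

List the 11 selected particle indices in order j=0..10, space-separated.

0 1 2 3 5 5 8 8 9 9 10

C = [4/55, 6/55, 14/55, 17/55, 17/55, 26/55, 6/11, 6/11, 37/55, 46/55, 1]
j=0: u_0=1/220 ∈ [0, 4/55) → index 0
j=1: u_1=21/220 ∈ [4/55, 6/55) → index 1
j=2: u_2=41/220 ∈ [6/55, 14/55) → index 2
j=3: u_3=61/220 ∈ [14/55, 17/55) → index 3
j=4: u_4=81/220 ∈ [17/55, 26/55) → index 5
j=5: u_5=101/220 ∈ [17/55, 26/55) → index 5
j=6: u_6=11/20 ∈ [6/11, 37/55) → index 8
j=7: u_7=141/220 ∈ [6/11, 37/55) → index 8
j=8: u_8=161/220 ∈ [37/55, 46/55) → index 9
j=9: u_9=181/220 ∈ [37/55, 46/55) → index 9
j=10: u_10=201/220 ∈ [46/55, 1) → index 10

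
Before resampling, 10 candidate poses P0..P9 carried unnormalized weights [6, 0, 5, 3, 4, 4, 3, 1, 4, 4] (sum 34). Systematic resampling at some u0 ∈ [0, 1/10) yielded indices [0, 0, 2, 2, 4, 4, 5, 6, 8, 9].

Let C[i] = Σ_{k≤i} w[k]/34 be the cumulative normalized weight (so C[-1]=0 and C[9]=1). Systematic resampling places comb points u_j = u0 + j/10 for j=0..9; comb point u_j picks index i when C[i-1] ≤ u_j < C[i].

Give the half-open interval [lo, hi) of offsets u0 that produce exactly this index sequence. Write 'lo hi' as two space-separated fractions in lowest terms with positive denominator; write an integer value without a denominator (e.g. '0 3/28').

1/85 2/85

C = [3/17, 3/17, 11/34, 7/17, 9/17, 11/17, 25/34, 13/17, 15/17, 1]
j=0 picked index 0: u0 ∈ [0, 3/17)
j=1 picked index 0: u0 ∈ [-1/10, 13/170)
j=2 picked index 2: u0 ∈ [-2/85, 21/170)
j=3 picked index 2: u0 ∈ [-21/170, 2/85)
j=4 picked index 4: u0 ∈ [1/85, 11/85)
j=5 picked index 4: u0 ∈ [-3/34, 1/34)
j=6 picked index 5: u0 ∈ [-6/85, 4/85)
j=7 picked index 6: u0 ∈ [-9/170, 3/85)
j=8 picked index 8: u0 ∈ [-3/85, 7/85)
j=9 picked index 9: u0 ∈ [-3/170, 1/10)
intersection: [1/85, 2/85)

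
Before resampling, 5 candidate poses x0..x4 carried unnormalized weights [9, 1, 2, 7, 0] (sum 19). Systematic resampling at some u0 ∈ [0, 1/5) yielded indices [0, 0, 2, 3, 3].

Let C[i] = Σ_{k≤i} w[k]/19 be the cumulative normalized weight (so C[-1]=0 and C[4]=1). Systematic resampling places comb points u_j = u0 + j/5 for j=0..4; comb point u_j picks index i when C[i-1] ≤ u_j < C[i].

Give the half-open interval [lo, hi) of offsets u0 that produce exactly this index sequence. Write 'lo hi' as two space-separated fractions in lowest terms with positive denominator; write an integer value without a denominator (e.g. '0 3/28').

12/95 1/5

C = [9/19, 10/19, 12/19, 1, 1]
j=0 picked index 0: u0 ∈ [0, 9/19)
j=1 picked index 0: u0 ∈ [-1/5, 26/95)
j=2 picked index 2: u0 ∈ [12/95, 22/95)
j=3 picked index 3: u0 ∈ [3/95, 2/5)
j=4 picked index 3: u0 ∈ [-16/95, 1/5)
intersection: [12/95, 1/5)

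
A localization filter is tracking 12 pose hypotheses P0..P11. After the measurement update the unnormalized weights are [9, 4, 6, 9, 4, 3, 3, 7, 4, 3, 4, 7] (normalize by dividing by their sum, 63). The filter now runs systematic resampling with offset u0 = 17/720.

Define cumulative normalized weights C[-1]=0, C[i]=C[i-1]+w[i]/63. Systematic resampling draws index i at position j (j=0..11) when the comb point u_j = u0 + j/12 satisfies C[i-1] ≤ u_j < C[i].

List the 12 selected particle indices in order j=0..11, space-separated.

0 0 1 2 3 3 5 7 7 8 10 11

C = [1/7, 13/63, 19/63, 4/9, 32/63, 5/9, 38/63, 5/7, 7/9, 52/63, 8/9, 1]
j=0: u_0=17/720 ∈ [0, 1/7) → index 0
j=1: u_1=77/720 ∈ [0, 1/7) → index 0
j=2: u_2=137/720 ∈ [1/7, 13/63) → index 1
j=3: u_3=197/720 ∈ [13/63, 19/63) → index 2
j=4: u_4=257/720 ∈ [19/63, 4/9) → index 3
j=5: u_5=317/720 ∈ [19/63, 4/9) → index 3
j=6: u_6=377/720 ∈ [32/63, 5/9) → index 5
j=7: u_7=437/720 ∈ [38/63, 5/7) → index 7
j=8: u_8=497/720 ∈ [38/63, 5/7) → index 7
j=9: u_9=557/720 ∈ [5/7, 7/9) → index 8
j=10: u_10=617/720 ∈ [52/63, 8/9) → index 10
j=11: u_11=677/720 ∈ [8/9, 1) → index 11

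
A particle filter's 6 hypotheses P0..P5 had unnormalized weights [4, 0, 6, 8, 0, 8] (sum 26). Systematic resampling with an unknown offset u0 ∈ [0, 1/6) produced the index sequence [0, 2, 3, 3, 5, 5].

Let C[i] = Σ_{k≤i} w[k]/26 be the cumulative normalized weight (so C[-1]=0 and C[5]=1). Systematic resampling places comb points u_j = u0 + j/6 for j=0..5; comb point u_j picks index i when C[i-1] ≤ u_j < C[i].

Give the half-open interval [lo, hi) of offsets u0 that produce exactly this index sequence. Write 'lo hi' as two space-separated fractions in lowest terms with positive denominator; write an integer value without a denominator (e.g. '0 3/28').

2/39 2/13

C = [2/13, 2/13, 5/13, 9/13, 9/13, 1]
j=0 picked index 0: u0 ∈ [0, 2/13)
j=1 picked index 2: u0 ∈ [-1/78, 17/78)
j=2 picked index 3: u0 ∈ [2/39, 14/39)
j=3 picked index 3: u0 ∈ [-3/26, 5/26)
j=4 picked index 5: u0 ∈ [1/39, 1/3)
j=5 picked index 5: u0 ∈ [-11/78, 1/6)
intersection: [2/39, 2/13)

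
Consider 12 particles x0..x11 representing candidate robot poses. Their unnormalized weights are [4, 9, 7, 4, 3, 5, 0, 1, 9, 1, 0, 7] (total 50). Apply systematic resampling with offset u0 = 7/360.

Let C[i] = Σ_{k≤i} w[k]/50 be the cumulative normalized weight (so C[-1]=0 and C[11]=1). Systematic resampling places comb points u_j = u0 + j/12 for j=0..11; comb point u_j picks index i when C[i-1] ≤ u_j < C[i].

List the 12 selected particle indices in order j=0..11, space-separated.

C = [2/25, 13/50, 2/5, 12/25, 27/50, 16/25, 16/25, 33/50, 21/25, 43/50, 43/50, 1]
j=0: u_0=7/360 ∈ [0, 2/25) → index 0
j=1: u_1=37/360 ∈ [2/25, 13/50) → index 1
j=2: u_2=67/360 ∈ [2/25, 13/50) → index 1
j=3: u_3=97/360 ∈ [13/50, 2/5) → index 2
j=4: u_4=127/360 ∈ [13/50, 2/5) → index 2
j=5: u_5=157/360 ∈ [2/5, 12/25) → index 3
j=6: u_6=187/360 ∈ [12/25, 27/50) → index 4
j=7: u_7=217/360 ∈ [27/50, 16/25) → index 5
j=8: u_8=247/360 ∈ [33/50, 21/25) → index 8
j=9: u_9=277/360 ∈ [33/50, 21/25) → index 8
j=10: u_10=307/360 ∈ [21/25, 43/50) → index 9
j=11: u_11=337/360 ∈ [43/50, 1) → index 11

0 1 1 2 2 3 4 5 8 8 9 11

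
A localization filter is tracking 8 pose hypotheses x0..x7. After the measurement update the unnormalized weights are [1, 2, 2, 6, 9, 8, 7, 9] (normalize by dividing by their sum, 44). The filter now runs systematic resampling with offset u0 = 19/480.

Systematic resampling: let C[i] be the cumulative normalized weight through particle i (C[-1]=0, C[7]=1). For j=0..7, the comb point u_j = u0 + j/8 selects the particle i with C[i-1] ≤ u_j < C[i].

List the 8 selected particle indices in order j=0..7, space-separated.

C = [1/44, 3/44, 5/44, 1/4, 5/11, 7/11, 35/44, 1]
j=0: u_0=19/480 ∈ [1/44, 3/44) → index 1
j=1: u_1=79/480 ∈ [5/44, 1/4) → index 3
j=2: u_2=139/480 ∈ [1/4, 5/11) → index 4
j=3: u_3=199/480 ∈ [1/4, 5/11) → index 4
j=4: u_4=259/480 ∈ [5/11, 7/11) → index 5
j=5: u_5=319/480 ∈ [7/11, 35/44) → index 6
j=6: u_6=379/480 ∈ [7/11, 35/44) → index 6
j=7: u_7=439/480 ∈ [35/44, 1) → index 7

1 3 4 4 5 6 6 7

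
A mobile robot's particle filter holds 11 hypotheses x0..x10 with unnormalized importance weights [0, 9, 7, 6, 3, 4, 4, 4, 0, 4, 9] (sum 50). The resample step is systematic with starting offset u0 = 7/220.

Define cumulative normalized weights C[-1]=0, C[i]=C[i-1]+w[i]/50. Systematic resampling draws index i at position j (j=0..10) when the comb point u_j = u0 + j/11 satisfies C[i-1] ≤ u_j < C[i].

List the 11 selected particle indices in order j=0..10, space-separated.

C = [0, 9/50, 8/25, 11/25, 1/2, 29/50, 33/50, 37/50, 37/50, 41/50, 1]
j=0: u_0=7/220 ∈ [0, 9/50) → index 1
j=1: u_1=27/220 ∈ [0, 9/50) → index 1
j=2: u_2=47/220 ∈ [9/50, 8/25) → index 2
j=3: u_3=67/220 ∈ [9/50, 8/25) → index 2
j=4: u_4=87/220 ∈ [8/25, 11/25) → index 3
j=5: u_5=107/220 ∈ [11/25, 1/2) → index 4
j=6: u_6=127/220 ∈ [1/2, 29/50) → index 5
j=7: u_7=147/220 ∈ [33/50, 37/50) → index 7
j=8: u_8=167/220 ∈ [37/50, 41/50) → index 9
j=9: u_9=17/20 ∈ [41/50, 1) → index 10
j=10: u_10=207/220 ∈ [41/50, 1) → index 10

1 1 2 2 3 4 5 7 9 10 10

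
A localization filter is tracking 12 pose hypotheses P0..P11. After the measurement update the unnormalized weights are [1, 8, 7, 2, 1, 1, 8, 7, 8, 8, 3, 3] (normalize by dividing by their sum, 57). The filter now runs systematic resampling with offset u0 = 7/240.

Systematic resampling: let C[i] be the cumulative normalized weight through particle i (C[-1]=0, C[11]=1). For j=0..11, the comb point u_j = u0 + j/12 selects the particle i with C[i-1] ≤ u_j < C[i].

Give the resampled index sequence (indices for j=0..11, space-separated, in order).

C = [1/57, 3/19, 16/57, 6/19, 1/3, 20/57, 28/57, 35/57, 43/57, 17/19, 18/19, 1]
j=0: u_0=7/240 ∈ [1/57, 3/19) → index 1
j=1: u_1=9/80 ∈ [1/57, 3/19) → index 1
j=2: u_2=47/240 ∈ [3/19, 16/57) → index 2
j=3: u_3=67/240 ∈ [3/19, 16/57) → index 2
j=4: u_4=29/80 ∈ [20/57, 28/57) → index 6
j=5: u_5=107/240 ∈ [20/57, 28/57) → index 6
j=6: u_6=127/240 ∈ [28/57, 35/57) → index 7
j=7: u_7=49/80 ∈ [28/57, 35/57) → index 7
j=8: u_8=167/240 ∈ [35/57, 43/57) → index 8
j=9: u_9=187/240 ∈ [43/57, 17/19) → index 9
j=10: u_10=69/80 ∈ [43/57, 17/19) → index 9
j=11: u_11=227/240 ∈ [17/19, 18/19) → index 10

1 1 2 2 6 6 7 7 8 9 9 10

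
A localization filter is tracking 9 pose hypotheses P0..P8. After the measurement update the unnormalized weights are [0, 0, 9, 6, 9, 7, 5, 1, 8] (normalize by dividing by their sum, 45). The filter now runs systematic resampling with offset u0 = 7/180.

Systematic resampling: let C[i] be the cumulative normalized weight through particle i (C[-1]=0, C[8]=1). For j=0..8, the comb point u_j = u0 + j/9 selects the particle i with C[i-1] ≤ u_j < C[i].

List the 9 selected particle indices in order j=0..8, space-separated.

2 2 3 4 4 5 6 7 8

C = [0, 0, 1/5, 1/3, 8/15, 31/45, 4/5, 37/45, 1]
j=0: u_0=7/180 ∈ [0, 1/5) → index 2
j=1: u_1=3/20 ∈ [0, 1/5) → index 2
j=2: u_2=47/180 ∈ [1/5, 1/3) → index 3
j=3: u_3=67/180 ∈ [1/3, 8/15) → index 4
j=4: u_4=29/60 ∈ [1/3, 8/15) → index 4
j=5: u_5=107/180 ∈ [8/15, 31/45) → index 5
j=6: u_6=127/180 ∈ [31/45, 4/5) → index 6
j=7: u_7=49/60 ∈ [4/5, 37/45) → index 7
j=8: u_8=167/180 ∈ [37/45, 1) → index 8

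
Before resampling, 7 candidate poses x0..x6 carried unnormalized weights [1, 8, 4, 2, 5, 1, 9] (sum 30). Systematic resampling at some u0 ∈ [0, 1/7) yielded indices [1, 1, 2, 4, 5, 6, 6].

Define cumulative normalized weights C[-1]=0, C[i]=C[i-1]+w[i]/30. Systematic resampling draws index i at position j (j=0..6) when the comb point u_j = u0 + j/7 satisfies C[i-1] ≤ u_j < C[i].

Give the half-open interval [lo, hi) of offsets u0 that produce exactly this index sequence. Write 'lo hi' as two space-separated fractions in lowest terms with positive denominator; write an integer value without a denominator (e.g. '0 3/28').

C = [1/30, 3/10, 13/30, 1/2, 2/3, 7/10, 1]
j=0 picked index 1: u0 ∈ [1/30, 3/10)
j=1 picked index 1: u0 ∈ [-23/210, 11/70)
j=2 picked index 2: u0 ∈ [1/70, 31/210)
j=3 picked index 4: u0 ∈ [1/14, 5/21)
j=4 picked index 5: u0 ∈ [2/21, 9/70)
j=5 picked index 6: u0 ∈ [-1/70, 2/7)
j=6 picked index 6: u0 ∈ [-11/70, 1/7)
intersection: [2/21, 9/70)

2/21 9/70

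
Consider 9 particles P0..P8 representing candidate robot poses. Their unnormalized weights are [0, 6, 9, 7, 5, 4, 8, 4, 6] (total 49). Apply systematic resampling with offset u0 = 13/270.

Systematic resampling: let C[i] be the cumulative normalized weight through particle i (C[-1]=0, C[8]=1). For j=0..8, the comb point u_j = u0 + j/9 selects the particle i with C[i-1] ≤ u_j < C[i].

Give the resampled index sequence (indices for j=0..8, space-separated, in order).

1 2 2 3 4 5 6 7 8

C = [0, 6/49, 15/49, 22/49, 27/49, 31/49, 39/49, 43/49, 1]
j=0: u_0=13/270 ∈ [0, 6/49) → index 1
j=1: u_1=43/270 ∈ [6/49, 15/49) → index 2
j=2: u_2=73/270 ∈ [6/49, 15/49) → index 2
j=3: u_3=103/270 ∈ [15/49, 22/49) → index 3
j=4: u_4=133/270 ∈ [22/49, 27/49) → index 4
j=5: u_5=163/270 ∈ [27/49, 31/49) → index 5
j=6: u_6=193/270 ∈ [31/49, 39/49) → index 6
j=7: u_7=223/270 ∈ [39/49, 43/49) → index 7
j=8: u_8=253/270 ∈ [43/49, 1) → index 8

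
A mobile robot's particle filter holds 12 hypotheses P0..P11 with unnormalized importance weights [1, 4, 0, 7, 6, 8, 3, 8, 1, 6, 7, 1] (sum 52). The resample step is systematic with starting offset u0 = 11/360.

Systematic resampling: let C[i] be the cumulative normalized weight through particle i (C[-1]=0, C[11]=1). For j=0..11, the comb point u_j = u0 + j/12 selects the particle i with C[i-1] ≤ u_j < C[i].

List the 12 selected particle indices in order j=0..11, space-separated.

C = [1/52, 5/52, 5/52, 3/13, 9/26, 1/2, 29/52, 37/52, 19/26, 11/13, 51/52, 1]
j=0: u_0=11/360 ∈ [1/52, 5/52) → index 1
j=1: u_1=41/360 ∈ [5/52, 3/13) → index 3
j=2: u_2=71/360 ∈ [5/52, 3/13) → index 3
j=3: u_3=101/360 ∈ [3/13, 9/26) → index 4
j=4: u_4=131/360 ∈ [9/26, 1/2) → index 5
j=5: u_5=161/360 ∈ [9/26, 1/2) → index 5
j=6: u_6=191/360 ∈ [1/2, 29/52) → index 6
j=7: u_7=221/360 ∈ [29/52, 37/52) → index 7
j=8: u_8=251/360 ∈ [29/52, 37/52) → index 7
j=9: u_9=281/360 ∈ [19/26, 11/13) → index 9
j=10: u_10=311/360 ∈ [11/13, 51/52) → index 10
j=11: u_11=341/360 ∈ [11/13, 51/52) → index 10

1 3 3 4 5 5 6 7 7 9 10 10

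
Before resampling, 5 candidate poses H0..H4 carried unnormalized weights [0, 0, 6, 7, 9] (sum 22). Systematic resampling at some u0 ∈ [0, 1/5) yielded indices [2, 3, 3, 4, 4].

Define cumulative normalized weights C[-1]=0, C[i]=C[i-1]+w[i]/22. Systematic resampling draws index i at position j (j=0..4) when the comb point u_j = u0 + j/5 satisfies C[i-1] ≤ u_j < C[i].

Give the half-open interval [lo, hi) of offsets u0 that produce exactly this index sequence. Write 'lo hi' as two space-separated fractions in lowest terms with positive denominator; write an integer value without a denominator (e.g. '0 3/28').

C = [0, 0, 3/11, 13/22, 1]
j=0 picked index 2: u0 ∈ [0, 3/11)
j=1 picked index 3: u0 ∈ [4/55, 43/110)
j=2 picked index 3: u0 ∈ [-7/55, 21/110)
j=3 picked index 4: u0 ∈ [-1/110, 2/5)
j=4 picked index 4: u0 ∈ [-23/110, 1/5)
intersection: [4/55, 21/110)

4/55 21/110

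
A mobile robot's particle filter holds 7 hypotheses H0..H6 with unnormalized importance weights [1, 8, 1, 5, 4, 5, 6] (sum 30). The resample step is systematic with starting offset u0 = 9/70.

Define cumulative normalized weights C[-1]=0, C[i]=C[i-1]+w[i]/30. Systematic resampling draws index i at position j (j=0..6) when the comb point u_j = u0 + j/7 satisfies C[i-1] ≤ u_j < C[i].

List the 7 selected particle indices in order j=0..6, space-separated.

1 1 3 4 5 6 6

C = [1/30, 3/10, 1/3, 1/2, 19/30, 4/5, 1]
j=0: u_0=9/70 ∈ [1/30, 3/10) → index 1
j=1: u_1=19/70 ∈ [1/30, 3/10) → index 1
j=2: u_2=29/70 ∈ [1/3, 1/2) → index 3
j=3: u_3=39/70 ∈ [1/2, 19/30) → index 4
j=4: u_4=7/10 ∈ [19/30, 4/5) → index 5
j=5: u_5=59/70 ∈ [4/5, 1) → index 6
j=6: u_6=69/70 ∈ [4/5, 1) → index 6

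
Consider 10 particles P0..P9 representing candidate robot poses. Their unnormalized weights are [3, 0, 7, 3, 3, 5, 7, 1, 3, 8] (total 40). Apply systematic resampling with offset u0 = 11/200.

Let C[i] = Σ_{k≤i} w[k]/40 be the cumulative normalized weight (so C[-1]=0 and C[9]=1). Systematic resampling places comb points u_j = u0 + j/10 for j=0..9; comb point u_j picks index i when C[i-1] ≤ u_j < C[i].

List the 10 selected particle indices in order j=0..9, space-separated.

0 2 3 4 5 6 6 8 9 9

C = [3/40, 3/40, 1/4, 13/40, 2/5, 21/40, 7/10, 29/40, 4/5, 1]
j=0: u_0=11/200 ∈ [0, 3/40) → index 0
j=1: u_1=31/200 ∈ [3/40, 1/4) → index 2
j=2: u_2=51/200 ∈ [1/4, 13/40) → index 3
j=3: u_3=71/200 ∈ [13/40, 2/5) → index 4
j=4: u_4=91/200 ∈ [2/5, 21/40) → index 5
j=5: u_5=111/200 ∈ [21/40, 7/10) → index 6
j=6: u_6=131/200 ∈ [21/40, 7/10) → index 6
j=7: u_7=151/200 ∈ [29/40, 4/5) → index 8
j=8: u_8=171/200 ∈ [4/5, 1) → index 9
j=9: u_9=191/200 ∈ [4/5, 1) → index 9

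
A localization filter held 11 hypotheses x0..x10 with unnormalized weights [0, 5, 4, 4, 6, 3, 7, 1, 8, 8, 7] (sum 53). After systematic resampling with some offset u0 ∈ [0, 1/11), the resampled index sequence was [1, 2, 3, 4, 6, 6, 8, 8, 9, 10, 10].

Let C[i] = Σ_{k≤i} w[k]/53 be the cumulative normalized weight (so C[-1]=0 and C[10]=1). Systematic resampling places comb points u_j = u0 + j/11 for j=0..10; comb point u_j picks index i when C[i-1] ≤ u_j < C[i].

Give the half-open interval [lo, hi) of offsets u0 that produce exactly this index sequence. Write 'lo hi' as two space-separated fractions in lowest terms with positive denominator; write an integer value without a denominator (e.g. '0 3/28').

C = [0, 5/53, 9/53, 13/53, 19/53, 22/53, 29/53, 30/53, 38/53, 46/53, 1]
j=0 picked index 1: u0 ∈ [0, 5/53)
j=1 picked index 2: u0 ∈ [2/583, 46/583)
j=2 picked index 3: u0 ∈ [-7/583, 37/583)
j=3 picked index 4: u0 ∈ [-16/583, 50/583)
j=4 picked index 6: u0 ∈ [30/583, 107/583)
j=5 picked index 6: u0 ∈ [-23/583, 54/583)
j=6 picked index 8: u0 ∈ [12/583, 100/583)
j=7 picked index 8: u0 ∈ [-41/583, 47/583)
j=8 picked index 9: u0 ∈ [-6/583, 82/583)
j=9 picked index 10: u0 ∈ [29/583, 2/11)
j=10 picked index 10: u0 ∈ [-24/583, 1/11)
intersection: [30/583, 37/583)

30/583 37/583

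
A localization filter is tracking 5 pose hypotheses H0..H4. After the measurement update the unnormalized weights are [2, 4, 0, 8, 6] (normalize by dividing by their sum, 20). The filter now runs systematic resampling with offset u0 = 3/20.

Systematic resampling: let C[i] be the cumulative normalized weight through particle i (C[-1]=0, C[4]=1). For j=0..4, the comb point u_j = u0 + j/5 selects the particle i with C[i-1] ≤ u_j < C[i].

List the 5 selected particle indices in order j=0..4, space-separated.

1 3 3 4 4

C = [1/10, 3/10, 3/10, 7/10, 1]
j=0: u_0=3/20 ∈ [1/10, 3/10) → index 1
j=1: u_1=7/20 ∈ [3/10, 7/10) → index 3
j=2: u_2=11/20 ∈ [3/10, 7/10) → index 3
j=3: u_3=3/4 ∈ [7/10, 1) → index 4
j=4: u_4=19/20 ∈ [7/10, 1) → index 4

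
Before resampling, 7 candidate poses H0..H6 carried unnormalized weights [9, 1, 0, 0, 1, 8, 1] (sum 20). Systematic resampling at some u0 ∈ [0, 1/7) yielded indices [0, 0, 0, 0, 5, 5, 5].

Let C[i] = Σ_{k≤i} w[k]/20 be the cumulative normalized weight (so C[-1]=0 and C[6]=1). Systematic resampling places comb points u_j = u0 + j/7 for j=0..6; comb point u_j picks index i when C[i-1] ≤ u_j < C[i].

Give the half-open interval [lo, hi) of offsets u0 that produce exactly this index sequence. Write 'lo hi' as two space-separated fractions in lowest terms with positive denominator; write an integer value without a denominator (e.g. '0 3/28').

0 3/140

C = [9/20, 1/2, 1/2, 1/2, 11/20, 19/20, 1]
j=0 picked index 0: u0 ∈ [0, 9/20)
j=1 picked index 0: u0 ∈ [-1/7, 43/140)
j=2 picked index 0: u0 ∈ [-2/7, 23/140)
j=3 picked index 0: u0 ∈ [-3/7, 3/140)
j=4 picked index 5: u0 ∈ [-3/140, 53/140)
j=5 picked index 5: u0 ∈ [-23/140, 33/140)
j=6 picked index 5: u0 ∈ [-43/140, 13/140)
intersection: [0, 3/140)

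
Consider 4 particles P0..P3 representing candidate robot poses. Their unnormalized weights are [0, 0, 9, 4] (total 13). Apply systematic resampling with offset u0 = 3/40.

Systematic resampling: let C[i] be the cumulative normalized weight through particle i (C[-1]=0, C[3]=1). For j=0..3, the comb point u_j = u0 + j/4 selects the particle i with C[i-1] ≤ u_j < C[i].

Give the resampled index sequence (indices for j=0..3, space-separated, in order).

C = [0, 0, 9/13, 1]
j=0: u_0=3/40 ∈ [0, 9/13) → index 2
j=1: u_1=13/40 ∈ [0, 9/13) → index 2
j=2: u_2=23/40 ∈ [0, 9/13) → index 2
j=3: u_3=33/40 ∈ [9/13, 1) → index 3

2 2 2 3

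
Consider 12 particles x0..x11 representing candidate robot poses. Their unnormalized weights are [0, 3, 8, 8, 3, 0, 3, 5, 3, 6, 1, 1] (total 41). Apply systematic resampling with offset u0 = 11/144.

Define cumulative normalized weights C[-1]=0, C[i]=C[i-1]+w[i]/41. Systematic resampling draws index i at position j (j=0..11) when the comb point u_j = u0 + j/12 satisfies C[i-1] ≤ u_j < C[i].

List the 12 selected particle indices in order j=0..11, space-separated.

2 2 2 3 3 4 6 7 8 9 9 11

C = [0, 3/41, 11/41, 19/41, 22/41, 22/41, 25/41, 30/41, 33/41, 39/41, 40/41, 1]
j=0: u_0=11/144 ∈ [3/41, 11/41) → index 2
j=1: u_1=23/144 ∈ [3/41, 11/41) → index 2
j=2: u_2=35/144 ∈ [3/41, 11/41) → index 2
j=3: u_3=47/144 ∈ [11/41, 19/41) → index 3
j=4: u_4=59/144 ∈ [11/41, 19/41) → index 3
j=5: u_5=71/144 ∈ [19/41, 22/41) → index 4
j=6: u_6=83/144 ∈ [22/41, 25/41) → index 6
j=7: u_7=95/144 ∈ [25/41, 30/41) → index 7
j=8: u_8=107/144 ∈ [30/41, 33/41) → index 8
j=9: u_9=119/144 ∈ [33/41, 39/41) → index 9
j=10: u_10=131/144 ∈ [33/41, 39/41) → index 9
j=11: u_11=143/144 ∈ [40/41, 1) → index 11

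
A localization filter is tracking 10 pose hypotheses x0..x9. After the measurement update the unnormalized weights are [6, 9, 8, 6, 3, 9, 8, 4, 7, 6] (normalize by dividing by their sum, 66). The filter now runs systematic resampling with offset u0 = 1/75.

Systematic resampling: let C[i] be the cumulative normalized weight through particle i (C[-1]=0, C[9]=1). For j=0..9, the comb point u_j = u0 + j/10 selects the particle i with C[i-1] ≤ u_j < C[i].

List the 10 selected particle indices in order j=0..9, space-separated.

C = [1/11, 5/22, 23/66, 29/66, 16/33, 41/66, 49/66, 53/66, 10/11, 1]
j=0: u_0=1/75 ∈ [0, 1/11) → index 0
j=1: u_1=17/150 ∈ [1/11, 5/22) → index 1
j=2: u_2=16/75 ∈ [1/11, 5/22) → index 1
j=3: u_3=47/150 ∈ [5/22, 23/66) → index 2
j=4: u_4=31/75 ∈ [23/66, 29/66) → index 3
j=5: u_5=77/150 ∈ [16/33, 41/66) → index 5
j=6: u_6=46/75 ∈ [16/33, 41/66) → index 5
j=7: u_7=107/150 ∈ [41/66, 49/66) → index 6
j=8: u_8=61/75 ∈ [53/66, 10/11) → index 8
j=9: u_9=137/150 ∈ [10/11, 1) → index 9

0 1 1 2 3 5 5 6 8 9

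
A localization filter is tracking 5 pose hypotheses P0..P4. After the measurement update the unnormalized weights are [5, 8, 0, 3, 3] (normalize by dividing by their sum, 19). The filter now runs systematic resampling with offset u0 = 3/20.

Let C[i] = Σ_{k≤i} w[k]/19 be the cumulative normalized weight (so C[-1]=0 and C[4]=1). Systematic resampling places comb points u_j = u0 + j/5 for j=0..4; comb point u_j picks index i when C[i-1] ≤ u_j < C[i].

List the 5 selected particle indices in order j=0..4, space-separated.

C = [5/19, 13/19, 13/19, 16/19, 1]
j=0: u_0=3/20 ∈ [0, 5/19) → index 0
j=1: u_1=7/20 ∈ [5/19, 13/19) → index 1
j=2: u_2=11/20 ∈ [5/19, 13/19) → index 1
j=3: u_3=3/4 ∈ [13/19, 16/19) → index 3
j=4: u_4=19/20 ∈ [16/19, 1) → index 4

0 1 1 3 4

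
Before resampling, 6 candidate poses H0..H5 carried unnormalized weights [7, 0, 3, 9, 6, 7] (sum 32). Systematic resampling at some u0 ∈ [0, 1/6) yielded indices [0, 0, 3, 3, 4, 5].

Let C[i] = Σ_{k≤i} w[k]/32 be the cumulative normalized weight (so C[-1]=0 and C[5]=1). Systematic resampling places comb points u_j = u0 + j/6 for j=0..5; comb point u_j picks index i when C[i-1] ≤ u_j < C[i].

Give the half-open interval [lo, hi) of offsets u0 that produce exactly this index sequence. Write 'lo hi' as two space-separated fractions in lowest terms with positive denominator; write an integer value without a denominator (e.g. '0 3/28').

C = [7/32, 7/32, 5/16, 19/32, 25/32, 1]
j=0 picked index 0: u0 ∈ [0, 7/32)
j=1 picked index 0: u0 ∈ [-1/6, 5/96)
j=2 picked index 3: u0 ∈ [-1/48, 25/96)
j=3 picked index 3: u0 ∈ [-3/16, 3/32)
j=4 picked index 4: u0 ∈ [-7/96, 11/96)
j=5 picked index 5: u0 ∈ [-5/96, 1/6)
intersection: [0, 5/96)

0 5/96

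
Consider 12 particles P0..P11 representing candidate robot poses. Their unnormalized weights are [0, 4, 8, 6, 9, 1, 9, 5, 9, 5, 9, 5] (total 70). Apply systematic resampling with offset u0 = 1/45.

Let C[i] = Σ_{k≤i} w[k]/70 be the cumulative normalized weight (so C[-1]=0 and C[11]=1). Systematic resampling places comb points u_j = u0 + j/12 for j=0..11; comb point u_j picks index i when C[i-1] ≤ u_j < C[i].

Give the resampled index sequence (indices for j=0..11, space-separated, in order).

C = [0, 2/35, 6/35, 9/35, 27/70, 2/5, 37/70, 3/5, 51/70, 4/5, 13/14, 1]
j=0: u_0=1/45 ∈ [0, 2/35) → index 1
j=1: u_1=19/180 ∈ [2/35, 6/35) → index 2
j=2: u_2=17/90 ∈ [6/35, 9/35) → index 3
j=3: u_3=49/180 ∈ [9/35, 27/70) → index 4
j=4: u_4=16/45 ∈ [9/35, 27/70) → index 4
j=5: u_5=79/180 ∈ [2/5, 37/70) → index 6
j=6: u_6=47/90 ∈ [2/5, 37/70) → index 6
j=7: u_7=109/180 ∈ [3/5, 51/70) → index 8
j=8: u_8=31/45 ∈ [3/5, 51/70) → index 8
j=9: u_9=139/180 ∈ [51/70, 4/5) → index 9
j=10: u_10=77/90 ∈ [4/5, 13/14) → index 10
j=11: u_11=169/180 ∈ [13/14, 1) → index 11

1 2 3 4 4 6 6 8 8 9 10 11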